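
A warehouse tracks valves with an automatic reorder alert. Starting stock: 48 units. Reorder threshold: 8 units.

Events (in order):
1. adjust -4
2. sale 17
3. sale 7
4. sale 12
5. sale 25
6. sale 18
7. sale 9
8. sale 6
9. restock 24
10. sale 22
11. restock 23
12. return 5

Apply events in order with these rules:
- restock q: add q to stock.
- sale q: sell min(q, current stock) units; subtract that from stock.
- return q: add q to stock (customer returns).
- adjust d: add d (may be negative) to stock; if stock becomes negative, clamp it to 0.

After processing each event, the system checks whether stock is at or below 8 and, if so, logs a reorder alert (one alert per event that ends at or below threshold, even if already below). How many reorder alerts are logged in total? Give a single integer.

Answer: 6

Derivation:
Processing events:
Start: stock = 48
  Event 1 (adjust -4): 48 + -4 = 44
  Event 2 (sale 17): sell min(17,44)=17. stock: 44 - 17 = 27. total_sold = 17
  Event 3 (sale 7): sell min(7,27)=7. stock: 27 - 7 = 20. total_sold = 24
  Event 4 (sale 12): sell min(12,20)=12. stock: 20 - 12 = 8. total_sold = 36
  Event 5 (sale 25): sell min(25,8)=8. stock: 8 - 8 = 0. total_sold = 44
  Event 6 (sale 18): sell min(18,0)=0. stock: 0 - 0 = 0. total_sold = 44
  Event 7 (sale 9): sell min(9,0)=0. stock: 0 - 0 = 0. total_sold = 44
  Event 8 (sale 6): sell min(6,0)=0. stock: 0 - 0 = 0. total_sold = 44
  Event 9 (restock 24): 0 + 24 = 24
  Event 10 (sale 22): sell min(22,24)=22. stock: 24 - 22 = 2. total_sold = 66
  Event 11 (restock 23): 2 + 23 = 25
  Event 12 (return 5): 25 + 5 = 30
Final: stock = 30, total_sold = 66

Checking against threshold 8:
  After event 1: stock=44 > 8
  After event 2: stock=27 > 8
  After event 3: stock=20 > 8
  After event 4: stock=8 <= 8 -> ALERT
  After event 5: stock=0 <= 8 -> ALERT
  After event 6: stock=0 <= 8 -> ALERT
  After event 7: stock=0 <= 8 -> ALERT
  After event 8: stock=0 <= 8 -> ALERT
  After event 9: stock=24 > 8
  After event 10: stock=2 <= 8 -> ALERT
  After event 11: stock=25 > 8
  After event 12: stock=30 > 8
Alert events: [4, 5, 6, 7, 8, 10]. Count = 6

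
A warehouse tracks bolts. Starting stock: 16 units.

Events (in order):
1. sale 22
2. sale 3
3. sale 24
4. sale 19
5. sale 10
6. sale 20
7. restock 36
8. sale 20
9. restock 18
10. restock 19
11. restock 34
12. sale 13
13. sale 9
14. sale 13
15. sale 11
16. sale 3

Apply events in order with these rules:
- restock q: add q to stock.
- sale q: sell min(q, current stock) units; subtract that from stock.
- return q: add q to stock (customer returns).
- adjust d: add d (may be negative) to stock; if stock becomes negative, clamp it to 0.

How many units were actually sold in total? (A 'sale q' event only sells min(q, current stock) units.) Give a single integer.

Answer: 85

Derivation:
Processing events:
Start: stock = 16
  Event 1 (sale 22): sell min(22,16)=16. stock: 16 - 16 = 0. total_sold = 16
  Event 2 (sale 3): sell min(3,0)=0. stock: 0 - 0 = 0. total_sold = 16
  Event 3 (sale 24): sell min(24,0)=0. stock: 0 - 0 = 0. total_sold = 16
  Event 4 (sale 19): sell min(19,0)=0. stock: 0 - 0 = 0. total_sold = 16
  Event 5 (sale 10): sell min(10,0)=0. stock: 0 - 0 = 0. total_sold = 16
  Event 6 (sale 20): sell min(20,0)=0. stock: 0 - 0 = 0. total_sold = 16
  Event 7 (restock 36): 0 + 36 = 36
  Event 8 (sale 20): sell min(20,36)=20. stock: 36 - 20 = 16. total_sold = 36
  Event 9 (restock 18): 16 + 18 = 34
  Event 10 (restock 19): 34 + 19 = 53
  Event 11 (restock 34): 53 + 34 = 87
  Event 12 (sale 13): sell min(13,87)=13. stock: 87 - 13 = 74. total_sold = 49
  Event 13 (sale 9): sell min(9,74)=9. stock: 74 - 9 = 65. total_sold = 58
  Event 14 (sale 13): sell min(13,65)=13. stock: 65 - 13 = 52. total_sold = 71
  Event 15 (sale 11): sell min(11,52)=11. stock: 52 - 11 = 41. total_sold = 82
  Event 16 (sale 3): sell min(3,41)=3. stock: 41 - 3 = 38. total_sold = 85
Final: stock = 38, total_sold = 85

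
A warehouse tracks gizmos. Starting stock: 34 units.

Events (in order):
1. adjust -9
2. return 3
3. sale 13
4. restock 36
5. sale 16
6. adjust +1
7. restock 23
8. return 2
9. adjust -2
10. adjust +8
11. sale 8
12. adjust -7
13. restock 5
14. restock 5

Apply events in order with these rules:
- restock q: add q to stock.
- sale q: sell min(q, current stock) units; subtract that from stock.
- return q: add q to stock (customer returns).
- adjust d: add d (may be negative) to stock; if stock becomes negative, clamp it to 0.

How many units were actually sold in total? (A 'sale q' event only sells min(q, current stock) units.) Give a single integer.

Processing events:
Start: stock = 34
  Event 1 (adjust -9): 34 + -9 = 25
  Event 2 (return 3): 25 + 3 = 28
  Event 3 (sale 13): sell min(13,28)=13. stock: 28 - 13 = 15. total_sold = 13
  Event 4 (restock 36): 15 + 36 = 51
  Event 5 (sale 16): sell min(16,51)=16. stock: 51 - 16 = 35. total_sold = 29
  Event 6 (adjust +1): 35 + 1 = 36
  Event 7 (restock 23): 36 + 23 = 59
  Event 8 (return 2): 59 + 2 = 61
  Event 9 (adjust -2): 61 + -2 = 59
  Event 10 (adjust +8): 59 + 8 = 67
  Event 11 (sale 8): sell min(8,67)=8. stock: 67 - 8 = 59. total_sold = 37
  Event 12 (adjust -7): 59 + -7 = 52
  Event 13 (restock 5): 52 + 5 = 57
  Event 14 (restock 5): 57 + 5 = 62
Final: stock = 62, total_sold = 37

Answer: 37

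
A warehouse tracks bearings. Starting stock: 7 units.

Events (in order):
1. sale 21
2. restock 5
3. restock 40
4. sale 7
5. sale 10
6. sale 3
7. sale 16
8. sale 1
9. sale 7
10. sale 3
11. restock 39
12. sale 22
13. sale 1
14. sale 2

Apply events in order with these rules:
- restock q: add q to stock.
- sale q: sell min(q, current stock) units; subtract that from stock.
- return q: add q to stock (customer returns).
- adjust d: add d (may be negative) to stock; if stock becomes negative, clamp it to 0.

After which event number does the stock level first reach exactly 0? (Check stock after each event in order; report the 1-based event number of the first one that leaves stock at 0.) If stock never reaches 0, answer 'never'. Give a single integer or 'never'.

Processing events:
Start: stock = 7
  Event 1 (sale 21): sell min(21,7)=7. stock: 7 - 7 = 0. total_sold = 7
  Event 2 (restock 5): 0 + 5 = 5
  Event 3 (restock 40): 5 + 40 = 45
  Event 4 (sale 7): sell min(7,45)=7. stock: 45 - 7 = 38. total_sold = 14
  Event 5 (sale 10): sell min(10,38)=10. stock: 38 - 10 = 28. total_sold = 24
  Event 6 (sale 3): sell min(3,28)=3. stock: 28 - 3 = 25. total_sold = 27
  Event 7 (sale 16): sell min(16,25)=16. stock: 25 - 16 = 9. total_sold = 43
  Event 8 (sale 1): sell min(1,9)=1. stock: 9 - 1 = 8. total_sold = 44
  Event 9 (sale 7): sell min(7,8)=7. stock: 8 - 7 = 1. total_sold = 51
  Event 10 (sale 3): sell min(3,1)=1. stock: 1 - 1 = 0. total_sold = 52
  Event 11 (restock 39): 0 + 39 = 39
  Event 12 (sale 22): sell min(22,39)=22. stock: 39 - 22 = 17. total_sold = 74
  Event 13 (sale 1): sell min(1,17)=1. stock: 17 - 1 = 16. total_sold = 75
  Event 14 (sale 2): sell min(2,16)=2. stock: 16 - 2 = 14. total_sold = 77
Final: stock = 14, total_sold = 77

First zero at event 1.

Answer: 1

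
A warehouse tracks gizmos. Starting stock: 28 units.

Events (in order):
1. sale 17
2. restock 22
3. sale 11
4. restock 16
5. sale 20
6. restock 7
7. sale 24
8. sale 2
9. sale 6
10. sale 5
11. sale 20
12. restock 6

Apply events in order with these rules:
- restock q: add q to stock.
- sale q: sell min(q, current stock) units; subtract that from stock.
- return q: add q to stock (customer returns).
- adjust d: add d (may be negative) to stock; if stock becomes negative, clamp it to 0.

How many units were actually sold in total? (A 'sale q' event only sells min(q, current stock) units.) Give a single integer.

Processing events:
Start: stock = 28
  Event 1 (sale 17): sell min(17,28)=17. stock: 28 - 17 = 11. total_sold = 17
  Event 2 (restock 22): 11 + 22 = 33
  Event 3 (sale 11): sell min(11,33)=11. stock: 33 - 11 = 22. total_sold = 28
  Event 4 (restock 16): 22 + 16 = 38
  Event 5 (sale 20): sell min(20,38)=20. stock: 38 - 20 = 18. total_sold = 48
  Event 6 (restock 7): 18 + 7 = 25
  Event 7 (sale 24): sell min(24,25)=24. stock: 25 - 24 = 1. total_sold = 72
  Event 8 (sale 2): sell min(2,1)=1. stock: 1 - 1 = 0. total_sold = 73
  Event 9 (sale 6): sell min(6,0)=0. stock: 0 - 0 = 0. total_sold = 73
  Event 10 (sale 5): sell min(5,0)=0. stock: 0 - 0 = 0. total_sold = 73
  Event 11 (sale 20): sell min(20,0)=0. stock: 0 - 0 = 0. total_sold = 73
  Event 12 (restock 6): 0 + 6 = 6
Final: stock = 6, total_sold = 73

Answer: 73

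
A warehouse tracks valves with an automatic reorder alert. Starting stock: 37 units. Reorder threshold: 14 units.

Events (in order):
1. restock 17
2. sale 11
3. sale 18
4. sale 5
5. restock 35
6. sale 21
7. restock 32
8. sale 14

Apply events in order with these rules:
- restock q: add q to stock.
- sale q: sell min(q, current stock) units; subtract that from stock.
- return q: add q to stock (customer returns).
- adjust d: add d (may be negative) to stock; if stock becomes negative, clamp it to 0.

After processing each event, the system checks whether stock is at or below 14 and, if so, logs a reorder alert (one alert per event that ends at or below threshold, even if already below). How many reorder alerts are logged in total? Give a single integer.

Processing events:
Start: stock = 37
  Event 1 (restock 17): 37 + 17 = 54
  Event 2 (sale 11): sell min(11,54)=11. stock: 54 - 11 = 43. total_sold = 11
  Event 3 (sale 18): sell min(18,43)=18. stock: 43 - 18 = 25. total_sold = 29
  Event 4 (sale 5): sell min(5,25)=5. stock: 25 - 5 = 20. total_sold = 34
  Event 5 (restock 35): 20 + 35 = 55
  Event 6 (sale 21): sell min(21,55)=21. stock: 55 - 21 = 34. total_sold = 55
  Event 7 (restock 32): 34 + 32 = 66
  Event 8 (sale 14): sell min(14,66)=14. stock: 66 - 14 = 52. total_sold = 69
Final: stock = 52, total_sold = 69

Checking against threshold 14:
  After event 1: stock=54 > 14
  After event 2: stock=43 > 14
  After event 3: stock=25 > 14
  After event 4: stock=20 > 14
  After event 5: stock=55 > 14
  After event 6: stock=34 > 14
  After event 7: stock=66 > 14
  After event 8: stock=52 > 14
Alert events: []. Count = 0

Answer: 0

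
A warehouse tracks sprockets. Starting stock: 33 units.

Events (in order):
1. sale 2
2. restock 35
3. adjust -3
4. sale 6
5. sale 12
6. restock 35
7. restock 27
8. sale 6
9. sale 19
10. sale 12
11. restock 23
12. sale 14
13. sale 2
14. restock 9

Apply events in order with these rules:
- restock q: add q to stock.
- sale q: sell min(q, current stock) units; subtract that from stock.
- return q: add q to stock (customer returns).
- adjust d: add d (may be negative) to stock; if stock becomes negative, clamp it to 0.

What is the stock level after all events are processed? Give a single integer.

Answer: 86

Derivation:
Processing events:
Start: stock = 33
  Event 1 (sale 2): sell min(2,33)=2. stock: 33 - 2 = 31. total_sold = 2
  Event 2 (restock 35): 31 + 35 = 66
  Event 3 (adjust -3): 66 + -3 = 63
  Event 4 (sale 6): sell min(6,63)=6. stock: 63 - 6 = 57. total_sold = 8
  Event 5 (sale 12): sell min(12,57)=12. stock: 57 - 12 = 45. total_sold = 20
  Event 6 (restock 35): 45 + 35 = 80
  Event 7 (restock 27): 80 + 27 = 107
  Event 8 (sale 6): sell min(6,107)=6. stock: 107 - 6 = 101. total_sold = 26
  Event 9 (sale 19): sell min(19,101)=19. stock: 101 - 19 = 82. total_sold = 45
  Event 10 (sale 12): sell min(12,82)=12. stock: 82 - 12 = 70. total_sold = 57
  Event 11 (restock 23): 70 + 23 = 93
  Event 12 (sale 14): sell min(14,93)=14. stock: 93 - 14 = 79. total_sold = 71
  Event 13 (sale 2): sell min(2,79)=2. stock: 79 - 2 = 77. total_sold = 73
  Event 14 (restock 9): 77 + 9 = 86
Final: stock = 86, total_sold = 73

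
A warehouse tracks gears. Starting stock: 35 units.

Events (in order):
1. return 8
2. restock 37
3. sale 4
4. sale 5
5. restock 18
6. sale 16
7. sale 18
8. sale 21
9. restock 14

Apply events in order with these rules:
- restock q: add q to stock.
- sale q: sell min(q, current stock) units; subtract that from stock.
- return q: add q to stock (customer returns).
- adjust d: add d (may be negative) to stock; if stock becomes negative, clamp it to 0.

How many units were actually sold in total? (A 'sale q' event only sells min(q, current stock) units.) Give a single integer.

Processing events:
Start: stock = 35
  Event 1 (return 8): 35 + 8 = 43
  Event 2 (restock 37): 43 + 37 = 80
  Event 3 (sale 4): sell min(4,80)=4. stock: 80 - 4 = 76. total_sold = 4
  Event 4 (sale 5): sell min(5,76)=5. stock: 76 - 5 = 71. total_sold = 9
  Event 5 (restock 18): 71 + 18 = 89
  Event 6 (sale 16): sell min(16,89)=16. stock: 89 - 16 = 73. total_sold = 25
  Event 7 (sale 18): sell min(18,73)=18. stock: 73 - 18 = 55. total_sold = 43
  Event 8 (sale 21): sell min(21,55)=21. stock: 55 - 21 = 34. total_sold = 64
  Event 9 (restock 14): 34 + 14 = 48
Final: stock = 48, total_sold = 64

Answer: 64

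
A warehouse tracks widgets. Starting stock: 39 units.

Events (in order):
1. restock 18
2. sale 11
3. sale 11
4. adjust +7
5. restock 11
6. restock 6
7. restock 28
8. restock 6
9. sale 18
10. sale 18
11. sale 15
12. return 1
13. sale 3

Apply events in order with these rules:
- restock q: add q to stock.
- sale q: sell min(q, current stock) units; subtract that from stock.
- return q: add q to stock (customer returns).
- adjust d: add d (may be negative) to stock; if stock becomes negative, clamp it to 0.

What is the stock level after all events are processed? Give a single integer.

Answer: 40

Derivation:
Processing events:
Start: stock = 39
  Event 1 (restock 18): 39 + 18 = 57
  Event 2 (sale 11): sell min(11,57)=11. stock: 57 - 11 = 46. total_sold = 11
  Event 3 (sale 11): sell min(11,46)=11. stock: 46 - 11 = 35. total_sold = 22
  Event 4 (adjust +7): 35 + 7 = 42
  Event 5 (restock 11): 42 + 11 = 53
  Event 6 (restock 6): 53 + 6 = 59
  Event 7 (restock 28): 59 + 28 = 87
  Event 8 (restock 6): 87 + 6 = 93
  Event 9 (sale 18): sell min(18,93)=18. stock: 93 - 18 = 75. total_sold = 40
  Event 10 (sale 18): sell min(18,75)=18. stock: 75 - 18 = 57. total_sold = 58
  Event 11 (sale 15): sell min(15,57)=15. stock: 57 - 15 = 42. total_sold = 73
  Event 12 (return 1): 42 + 1 = 43
  Event 13 (sale 3): sell min(3,43)=3. stock: 43 - 3 = 40. total_sold = 76
Final: stock = 40, total_sold = 76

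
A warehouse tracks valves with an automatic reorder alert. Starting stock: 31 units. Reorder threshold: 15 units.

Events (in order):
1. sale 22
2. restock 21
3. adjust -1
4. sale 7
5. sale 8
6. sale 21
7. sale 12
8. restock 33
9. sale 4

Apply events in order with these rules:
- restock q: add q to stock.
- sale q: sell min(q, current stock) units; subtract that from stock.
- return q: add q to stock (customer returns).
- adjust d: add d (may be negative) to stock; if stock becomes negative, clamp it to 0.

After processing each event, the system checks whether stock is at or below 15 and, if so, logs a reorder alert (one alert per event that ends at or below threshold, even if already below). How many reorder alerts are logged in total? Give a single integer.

Processing events:
Start: stock = 31
  Event 1 (sale 22): sell min(22,31)=22. stock: 31 - 22 = 9. total_sold = 22
  Event 2 (restock 21): 9 + 21 = 30
  Event 3 (adjust -1): 30 + -1 = 29
  Event 4 (sale 7): sell min(7,29)=7. stock: 29 - 7 = 22. total_sold = 29
  Event 5 (sale 8): sell min(8,22)=8. stock: 22 - 8 = 14. total_sold = 37
  Event 6 (sale 21): sell min(21,14)=14. stock: 14 - 14 = 0. total_sold = 51
  Event 7 (sale 12): sell min(12,0)=0. stock: 0 - 0 = 0. total_sold = 51
  Event 8 (restock 33): 0 + 33 = 33
  Event 9 (sale 4): sell min(4,33)=4. stock: 33 - 4 = 29. total_sold = 55
Final: stock = 29, total_sold = 55

Checking against threshold 15:
  After event 1: stock=9 <= 15 -> ALERT
  After event 2: stock=30 > 15
  After event 3: stock=29 > 15
  After event 4: stock=22 > 15
  After event 5: stock=14 <= 15 -> ALERT
  After event 6: stock=0 <= 15 -> ALERT
  After event 7: stock=0 <= 15 -> ALERT
  After event 8: stock=33 > 15
  After event 9: stock=29 > 15
Alert events: [1, 5, 6, 7]. Count = 4

Answer: 4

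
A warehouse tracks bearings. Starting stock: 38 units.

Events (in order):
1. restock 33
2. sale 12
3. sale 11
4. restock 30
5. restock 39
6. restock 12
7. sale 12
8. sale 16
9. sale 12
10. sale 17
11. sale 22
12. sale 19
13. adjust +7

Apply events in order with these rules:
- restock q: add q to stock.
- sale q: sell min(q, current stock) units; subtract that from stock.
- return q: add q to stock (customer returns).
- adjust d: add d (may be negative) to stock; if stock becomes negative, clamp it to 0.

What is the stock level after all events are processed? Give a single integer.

Answer: 38

Derivation:
Processing events:
Start: stock = 38
  Event 1 (restock 33): 38 + 33 = 71
  Event 2 (sale 12): sell min(12,71)=12. stock: 71 - 12 = 59. total_sold = 12
  Event 3 (sale 11): sell min(11,59)=11. stock: 59 - 11 = 48. total_sold = 23
  Event 4 (restock 30): 48 + 30 = 78
  Event 5 (restock 39): 78 + 39 = 117
  Event 6 (restock 12): 117 + 12 = 129
  Event 7 (sale 12): sell min(12,129)=12. stock: 129 - 12 = 117. total_sold = 35
  Event 8 (sale 16): sell min(16,117)=16. stock: 117 - 16 = 101. total_sold = 51
  Event 9 (sale 12): sell min(12,101)=12. stock: 101 - 12 = 89. total_sold = 63
  Event 10 (sale 17): sell min(17,89)=17. stock: 89 - 17 = 72. total_sold = 80
  Event 11 (sale 22): sell min(22,72)=22. stock: 72 - 22 = 50. total_sold = 102
  Event 12 (sale 19): sell min(19,50)=19. stock: 50 - 19 = 31. total_sold = 121
  Event 13 (adjust +7): 31 + 7 = 38
Final: stock = 38, total_sold = 121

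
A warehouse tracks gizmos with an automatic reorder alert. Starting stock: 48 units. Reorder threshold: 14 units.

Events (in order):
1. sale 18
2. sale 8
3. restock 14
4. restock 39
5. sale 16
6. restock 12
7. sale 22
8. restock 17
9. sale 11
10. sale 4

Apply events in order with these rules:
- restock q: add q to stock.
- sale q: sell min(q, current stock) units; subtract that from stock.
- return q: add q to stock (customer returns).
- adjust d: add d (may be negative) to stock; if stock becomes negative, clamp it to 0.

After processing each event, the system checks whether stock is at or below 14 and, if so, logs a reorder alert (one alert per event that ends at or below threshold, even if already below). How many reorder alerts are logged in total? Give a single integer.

Answer: 0

Derivation:
Processing events:
Start: stock = 48
  Event 1 (sale 18): sell min(18,48)=18. stock: 48 - 18 = 30. total_sold = 18
  Event 2 (sale 8): sell min(8,30)=8. stock: 30 - 8 = 22. total_sold = 26
  Event 3 (restock 14): 22 + 14 = 36
  Event 4 (restock 39): 36 + 39 = 75
  Event 5 (sale 16): sell min(16,75)=16. stock: 75 - 16 = 59. total_sold = 42
  Event 6 (restock 12): 59 + 12 = 71
  Event 7 (sale 22): sell min(22,71)=22. stock: 71 - 22 = 49. total_sold = 64
  Event 8 (restock 17): 49 + 17 = 66
  Event 9 (sale 11): sell min(11,66)=11. stock: 66 - 11 = 55. total_sold = 75
  Event 10 (sale 4): sell min(4,55)=4. stock: 55 - 4 = 51. total_sold = 79
Final: stock = 51, total_sold = 79

Checking against threshold 14:
  After event 1: stock=30 > 14
  After event 2: stock=22 > 14
  After event 3: stock=36 > 14
  After event 4: stock=75 > 14
  After event 5: stock=59 > 14
  After event 6: stock=71 > 14
  After event 7: stock=49 > 14
  After event 8: stock=66 > 14
  After event 9: stock=55 > 14
  After event 10: stock=51 > 14
Alert events: []. Count = 0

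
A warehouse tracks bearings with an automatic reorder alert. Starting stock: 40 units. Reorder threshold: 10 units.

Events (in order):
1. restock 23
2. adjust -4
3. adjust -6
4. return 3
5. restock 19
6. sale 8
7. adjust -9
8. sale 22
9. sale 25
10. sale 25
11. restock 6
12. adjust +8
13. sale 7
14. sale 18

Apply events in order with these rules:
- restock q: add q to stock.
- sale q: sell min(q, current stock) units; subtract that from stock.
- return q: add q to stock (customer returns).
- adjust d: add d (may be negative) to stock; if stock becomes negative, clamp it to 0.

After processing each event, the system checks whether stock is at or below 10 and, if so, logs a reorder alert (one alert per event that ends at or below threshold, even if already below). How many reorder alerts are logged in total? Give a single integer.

Answer: 4

Derivation:
Processing events:
Start: stock = 40
  Event 1 (restock 23): 40 + 23 = 63
  Event 2 (adjust -4): 63 + -4 = 59
  Event 3 (adjust -6): 59 + -6 = 53
  Event 4 (return 3): 53 + 3 = 56
  Event 5 (restock 19): 56 + 19 = 75
  Event 6 (sale 8): sell min(8,75)=8. stock: 75 - 8 = 67. total_sold = 8
  Event 7 (adjust -9): 67 + -9 = 58
  Event 8 (sale 22): sell min(22,58)=22. stock: 58 - 22 = 36. total_sold = 30
  Event 9 (sale 25): sell min(25,36)=25. stock: 36 - 25 = 11. total_sold = 55
  Event 10 (sale 25): sell min(25,11)=11. stock: 11 - 11 = 0. total_sold = 66
  Event 11 (restock 6): 0 + 6 = 6
  Event 12 (adjust +8): 6 + 8 = 14
  Event 13 (sale 7): sell min(7,14)=7. stock: 14 - 7 = 7. total_sold = 73
  Event 14 (sale 18): sell min(18,7)=7. stock: 7 - 7 = 0. total_sold = 80
Final: stock = 0, total_sold = 80

Checking against threshold 10:
  After event 1: stock=63 > 10
  After event 2: stock=59 > 10
  After event 3: stock=53 > 10
  After event 4: stock=56 > 10
  After event 5: stock=75 > 10
  After event 6: stock=67 > 10
  After event 7: stock=58 > 10
  After event 8: stock=36 > 10
  After event 9: stock=11 > 10
  After event 10: stock=0 <= 10 -> ALERT
  After event 11: stock=6 <= 10 -> ALERT
  After event 12: stock=14 > 10
  After event 13: stock=7 <= 10 -> ALERT
  After event 14: stock=0 <= 10 -> ALERT
Alert events: [10, 11, 13, 14]. Count = 4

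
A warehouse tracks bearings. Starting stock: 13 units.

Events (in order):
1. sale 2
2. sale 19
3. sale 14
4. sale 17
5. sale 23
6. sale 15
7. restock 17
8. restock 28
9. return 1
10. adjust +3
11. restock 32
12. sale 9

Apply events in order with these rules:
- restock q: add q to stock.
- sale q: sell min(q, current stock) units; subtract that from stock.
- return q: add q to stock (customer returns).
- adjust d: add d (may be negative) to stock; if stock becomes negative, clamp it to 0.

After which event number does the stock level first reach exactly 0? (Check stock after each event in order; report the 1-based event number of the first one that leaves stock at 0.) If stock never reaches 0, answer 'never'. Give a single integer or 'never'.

Answer: 2

Derivation:
Processing events:
Start: stock = 13
  Event 1 (sale 2): sell min(2,13)=2. stock: 13 - 2 = 11. total_sold = 2
  Event 2 (sale 19): sell min(19,11)=11. stock: 11 - 11 = 0. total_sold = 13
  Event 3 (sale 14): sell min(14,0)=0. stock: 0 - 0 = 0. total_sold = 13
  Event 4 (sale 17): sell min(17,0)=0. stock: 0 - 0 = 0. total_sold = 13
  Event 5 (sale 23): sell min(23,0)=0. stock: 0 - 0 = 0. total_sold = 13
  Event 6 (sale 15): sell min(15,0)=0. stock: 0 - 0 = 0. total_sold = 13
  Event 7 (restock 17): 0 + 17 = 17
  Event 8 (restock 28): 17 + 28 = 45
  Event 9 (return 1): 45 + 1 = 46
  Event 10 (adjust +3): 46 + 3 = 49
  Event 11 (restock 32): 49 + 32 = 81
  Event 12 (sale 9): sell min(9,81)=9. stock: 81 - 9 = 72. total_sold = 22
Final: stock = 72, total_sold = 22

First zero at event 2.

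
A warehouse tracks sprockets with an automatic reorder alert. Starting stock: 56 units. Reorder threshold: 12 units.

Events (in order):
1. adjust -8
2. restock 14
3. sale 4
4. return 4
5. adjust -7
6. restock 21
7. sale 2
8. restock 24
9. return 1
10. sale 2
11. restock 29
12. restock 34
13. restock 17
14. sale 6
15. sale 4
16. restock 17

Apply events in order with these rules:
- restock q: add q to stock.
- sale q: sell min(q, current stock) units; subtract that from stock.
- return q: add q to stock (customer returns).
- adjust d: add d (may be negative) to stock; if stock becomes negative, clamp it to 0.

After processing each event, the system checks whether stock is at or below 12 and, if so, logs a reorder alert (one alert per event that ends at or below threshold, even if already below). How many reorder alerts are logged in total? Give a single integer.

Answer: 0

Derivation:
Processing events:
Start: stock = 56
  Event 1 (adjust -8): 56 + -8 = 48
  Event 2 (restock 14): 48 + 14 = 62
  Event 3 (sale 4): sell min(4,62)=4. stock: 62 - 4 = 58. total_sold = 4
  Event 4 (return 4): 58 + 4 = 62
  Event 5 (adjust -7): 62 + -7 = 55
  Event 6 (restock 21): 55 + 21 = 76
  Event 7 (sale 2): sell min(2,76)=2. stock: 76 - 2 = 74. total_sold = 6
  Event 8 (restock 24): 74 + 24 = 98
  Event 9 (return 1): 98 + 1 = 99
  Event 10 (sale 2): sell min(2,99)=2. stock: 99 - 2 = 97. total_sold = 8
  Event 11 (restock 29): 97 + 29 = 126
  Event 12 (restock 34): 126 + 34 = 160
  Event 13 (restock 17): 160 + 17 = 177
  Event 14 (sale 6): sell min(6,177)=6. stock: 177 - 6 = 171. total_sold = 14
  Event 15 (sale 4): sell min(4,171)=4. stock: 171 - 4 = 167. total_sold = 18
  Event 16 (restock 17): 167 + 17 = 184
Final: stock = 184, total_sold = 18

Checking against threshold 12:
  After event 1: stock=48 > 12
  After event 2: stock=62 > 12
  After event 3: stock=58 > 12
  After event 4: stock=62 > 12
  After event 5: stock=55 > 12
  After event 6: stock=76 > 12
  After event 7: stock=74 > 12
  After event 8: stock=98 > 12
  After event 9: stock=99 > 12
  After event 10: stock=97 > 12
  After event 11: stock=126 > 12
  After event 12: stock=160 > 12
  After event 13: stock=177 > 12
  After event 14: stock=171 > 12
  After event 15: stock=167 > 12
  After event 16: stock=184 > 12
Alert events: []. Count = 0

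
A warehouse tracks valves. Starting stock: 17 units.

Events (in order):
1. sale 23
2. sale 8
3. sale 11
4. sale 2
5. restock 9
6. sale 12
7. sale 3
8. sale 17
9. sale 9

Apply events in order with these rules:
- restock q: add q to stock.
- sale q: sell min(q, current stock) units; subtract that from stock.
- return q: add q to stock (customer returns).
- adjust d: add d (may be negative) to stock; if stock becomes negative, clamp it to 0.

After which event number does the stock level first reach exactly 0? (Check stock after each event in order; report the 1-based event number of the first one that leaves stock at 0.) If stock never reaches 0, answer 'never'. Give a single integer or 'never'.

Answer: 1

Derivation:
Processing events:
Start: stock = 17
  Event 1 (sale 23): sell min(23,17)=17. stock: 17 - 17 = 0. total_sold = 17
  Event 2 (sale 8): sell min(8,0)=0. stock: 0 - 0 = 0. total_sold = 17
  Event 3 (sale 11): sell min(11,0)=0. stock: 0 - 0 = 0. total_sold = 17
  Event 4 (sale 2): sell min(2,0)=0. stock: 0 - 0 = 0. total_sold = 17
  Event 5 (restock 9): 0 + 9 = 9
  Event 6 (sale 12): sell min(12,9)=9. stock: 9 - 9 = 0. total_sold = 26
  Event 7 (sale 3): sell min(3,0)=0. stock: 0 - 0 = 0. total_sold = 26
  Event 8 (sale 17): sell min(17,0)=0. stock: 0 - 0 = 0. total_sold = 26
  Event 9 (sale 9): sell min(9,0)=0. stock: 0 - 0 = 0. total_sold = 26
Final: stock = 0, total_sold = 26

First zero at event 1.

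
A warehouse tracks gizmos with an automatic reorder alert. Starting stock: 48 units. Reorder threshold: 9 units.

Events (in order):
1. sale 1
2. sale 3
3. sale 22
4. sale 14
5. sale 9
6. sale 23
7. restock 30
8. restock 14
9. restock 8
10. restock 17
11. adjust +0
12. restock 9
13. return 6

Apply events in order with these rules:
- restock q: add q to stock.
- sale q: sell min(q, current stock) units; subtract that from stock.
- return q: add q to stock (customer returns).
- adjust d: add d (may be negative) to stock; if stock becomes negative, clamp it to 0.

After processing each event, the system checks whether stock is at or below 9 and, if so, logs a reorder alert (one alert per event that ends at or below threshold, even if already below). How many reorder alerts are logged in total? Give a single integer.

Processing events:
Start: stock = 48
  Event 1 (sale 1): sell min(1,48)=1. stock: 48 - 1 = 47. total_sold = 1
  Event 2 (sale 3): sell min(3,47)=3. stock: 47 - 3 = 44. total_sold = 4
  Event 3 (sale 22): sell min(22,44)=22. stock: 44 - 22 = 22. total_sold = 26
  Event 4 (sale 14): sell min(14,22)=14. stock: 22 - 14 = 8. total_sold = 40
  Event 5 (sale 9): sell min(9,8)=8. stock: 8 - 8 = 0. total_sold = 48
  Event 6 (sale 23): sell min(23,0)=0. stock: 0 - 0 = 0. total_sold = 48
  Event 7 (restock 30): 0 + 30 = 30
  Event 8 (restock 14): 30 + 14 = 44
  Event 9 (restock 8): 44 + 8 = 52
  Event 10 (restock 17): 52 + 17 = 69
  Event 11 (adjust +0): 69 + 0 = 69
  Event 12 (restock 9): 69 + 9 = 78
  Event 13 (return 6): 78 + 6 = 84
Final: stock = 84, total_sold = 48

Checking against threshold 9:
  After event 1: stock=47 > 9
  After event 2: stock=44 > 9
  After event 3: stock=22 > 9
  After event 4: stock=8 <= 9 -> ALERT
  After event 5: stock=0 <= 9 -> ALERT
  After event 6: stock=0 <= 9 -> ALERT
  After event 7: stock=30 > 9
  After event 8: stock=44 > 9
  After event 9: stock=52 > 9
  After event 10: stock=69 > 9
  After event 11: stock=69 > 9
  After event 12: stock=78 > 9
  After event 13: stock=84 > 9
Alert events: [4, 5, 6]. Count = 3

Answer: 3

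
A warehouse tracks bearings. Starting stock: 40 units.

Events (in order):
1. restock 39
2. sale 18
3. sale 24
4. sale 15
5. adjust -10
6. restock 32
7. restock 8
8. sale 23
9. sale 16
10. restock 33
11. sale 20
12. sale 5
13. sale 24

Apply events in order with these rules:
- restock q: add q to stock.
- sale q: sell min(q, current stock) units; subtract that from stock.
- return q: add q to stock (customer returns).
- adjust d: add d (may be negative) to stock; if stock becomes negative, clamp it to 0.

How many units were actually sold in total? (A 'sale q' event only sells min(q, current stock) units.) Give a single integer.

Answer: 142

Derivation:
Processing events:
Start: stock = 40
  Event 1 (restock 39): 40 + 39 = 79
  Event 2 (sale 18): sell min(18,79)=18. stock: 79 - 18 = 61. total_sold = 18
  Event 3 (sale 24): sell min(24,61)=24. stock: 61 - 24 = 37. total_sold = 42
  Event 4 (sale 15): sell min(15,37)=15. stock: 37 - 15 = 22. total_sold = 57
  Event 5 (adjust -10): 22 + -10 = 12
  Event 6 (restock 32): 12 + 32 = 44
  Event 7 (restock 8): 44 + 8 = 52
  Event 8 (sale 23): sell min(23,52)=23. stock: 52 - 23 = 29. total_sold = 80
  Event 9 (sale 16): sell min(16,29)=16. stock: 29 - 16 = 13. total_sold = 96
  Event 10 (restock 33): 13 + 33 = 46
  Event 11 (sale 20): sell min(20,46)=20. stock: 46 - 20 = 26. total_sold = 116
  Event 12 (sale 5): sell min(5,26)=5. stock: 26 - 5 = 21. total_sold = 121
  Event 13 (sale 24): sell min(24,21)=21. stock: 21 - 21 = 0. total_sold = 142
Final: stock = 0, total_sold = 142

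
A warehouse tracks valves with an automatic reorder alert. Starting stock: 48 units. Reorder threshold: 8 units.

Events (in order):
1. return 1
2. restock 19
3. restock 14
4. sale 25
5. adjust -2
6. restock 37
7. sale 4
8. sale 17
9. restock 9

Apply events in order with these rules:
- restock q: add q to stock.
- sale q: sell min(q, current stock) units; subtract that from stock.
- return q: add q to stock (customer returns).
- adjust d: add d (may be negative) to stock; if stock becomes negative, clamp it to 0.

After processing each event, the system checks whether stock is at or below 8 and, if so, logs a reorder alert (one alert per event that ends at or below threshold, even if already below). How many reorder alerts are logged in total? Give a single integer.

Processing events:
Start: stock = 48
  Event 1 (return 1): 48 + 1 = 49
  Event 2 (restock 19): 49 + 19 = 68
  Event 3 (restock 14): 68 + 14 = 82
  Event 4 (sale 25): sell min(25,82)=25. stock: 82 - 25 = 57. total_sold = 25
  Event 5 (adjust -2): 57 + -2 = 55
  Event 6 (restock 37): 55 + 37 = 92
  Event 7 (sale 4): sell min(4,92)=4. stock: 92 - 4 = 88. total_sold = 29
  Event 8 (sale 17): sell min(17,88)=17. stock: 88 - 17 = 71. total_sold = 46
  Event 9 (restock 9): 71 + 9 = 80
Final: stock = 80, total_sold = 46

Checking against threshold 8:
  After event 1: stock=49 > 8
  After event 2: stock=68 > 8
  After event 3: stock=82 > 8
  After event 4: stock=57 > 8
  After event 5: stock=55 > 8
  After event 6: stock=92 > 8
  After event 7: stock=88 > 8
  After event 8: stock=71 > 8
  After event 9: stock=80 > 8
Alert events: []. Count = 0

Answer: 0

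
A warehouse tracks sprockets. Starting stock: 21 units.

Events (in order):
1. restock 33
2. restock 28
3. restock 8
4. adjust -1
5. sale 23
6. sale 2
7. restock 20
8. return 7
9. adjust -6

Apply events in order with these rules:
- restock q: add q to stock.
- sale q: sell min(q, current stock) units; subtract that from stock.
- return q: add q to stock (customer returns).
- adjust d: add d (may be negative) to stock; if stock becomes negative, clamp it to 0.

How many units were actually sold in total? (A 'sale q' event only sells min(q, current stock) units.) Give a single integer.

Processing events:
Start: stock = 21
  Event 1 (restock 33): 21 + 33 = 54
  Event 2 (restock 28): 54 + 28 = 82
  Event 3 (restock 8): 82 + 8 = 90
  Event 4 (adjust -1): 90 + -1 = 89
  Event 5 (sale 23): sell min(23,89)=23. stock: 89 - 23 = 66. total_sold = 23
  Event 6 (sale 2): sell min(2,66)=2. stock: 66 - 2 = 64. total_sold = 25
  Event 7 (restock 20): 64 + 20 = 84
  Event 8 (return 7): 84 + 7 = 91
  Event 9 (adjust -6): 91 + -6 = 85
Final: stock = 85, total_sold = 25

Answer: 25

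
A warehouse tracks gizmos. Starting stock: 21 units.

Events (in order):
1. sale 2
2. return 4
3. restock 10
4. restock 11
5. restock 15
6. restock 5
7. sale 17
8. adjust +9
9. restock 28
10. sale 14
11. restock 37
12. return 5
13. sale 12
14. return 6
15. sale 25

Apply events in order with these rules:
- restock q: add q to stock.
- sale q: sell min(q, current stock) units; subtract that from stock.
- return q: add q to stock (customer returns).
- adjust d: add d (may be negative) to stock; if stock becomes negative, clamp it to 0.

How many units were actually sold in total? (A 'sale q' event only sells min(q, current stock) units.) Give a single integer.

Answer: 70

Derivation:
Processing events:
Start: stock = 21
  Event 1 (sale 2): sell min(2,21)=2. stock: 21 - 2 = 19. total_sold = 2
  Event 2 (return 4): 19 + 4 = 23
  Event 3 (restock 10): 23 + 10 = 33
  Event 4 (restock 11): 33 + 11 = 44
  Event 5 (restock 15): 44 + 15 = 59
  Event 6 (restock 5): 59 + 5 = 64
  Event 7 (sale 17): sell min(17,64)=17. stock: 64 - 17 = 47. total_sold = 19
  Event 8 (adjust +9): 47 + 9 = 56
  Event 9 (restock 28): 56 + 28 = 84
  Event 10 (sale 14): sell min(14,84)=14. stock: 84 - 14 = 70. total_sold = 33
  Event 11 (restock 37): 70 + 37 = 107
  Event 12 (return 5): 107 + 5 = 112
  Event 13 (sale 12): sell min(12,112)=12. stock: 112 - 12 = 100. total_sold = 45
  Event 14 (return 6): 100 + 6 = 106
  Event 15 (sale 25): sell min(25,106)=25. stock: 106 - 25 = 81. total_sold = 70
Final: stock = 81, total_sold = 70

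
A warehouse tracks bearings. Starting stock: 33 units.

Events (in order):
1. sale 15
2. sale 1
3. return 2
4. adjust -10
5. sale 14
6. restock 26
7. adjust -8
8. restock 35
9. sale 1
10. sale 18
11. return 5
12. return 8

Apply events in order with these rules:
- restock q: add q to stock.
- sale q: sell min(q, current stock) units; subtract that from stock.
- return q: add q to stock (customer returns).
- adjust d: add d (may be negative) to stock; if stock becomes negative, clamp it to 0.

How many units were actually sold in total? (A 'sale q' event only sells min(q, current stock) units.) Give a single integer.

Answer: 44

Derivation:
Processing events:
Start: stock = 33
  Event 1 (sale 15): sell min(15,33)=15. stock: 33 - 15 = 18. total_sold = 15
  Event 2 (sale 1): sell min(1,18)=1. stock: 18 - 1 = 17. total_sold = 16
  Event 3 (return 2): 17 + 2 = 19
  Event 4 (adjust -10): 19 + -10 = 9
  Event 5 (sale 14): sell min(14,9)=9. stock: 9 - 9 = 0. total_sold = 25
  Event 6 (restock 26): 0 + 26 = 26
  Event 7 (adjust -8): 26 + -8 = 18
  Event 8 (restock 35): 18 + 35 = 53
  Event 9 (sale 1): sell min(1,53)=1. stock: 53 - 1 = 52. total_sold = 26
  Event 10 (sale 18): sell min(18,52)=18. stock: 52 - 18 = 34. total_sold = 44
  Event 11 (return 5): 34 + 5 = 39
  Event 12 (return 8): 39 + 8 = 47
Final: stock = 47, total_sold = 44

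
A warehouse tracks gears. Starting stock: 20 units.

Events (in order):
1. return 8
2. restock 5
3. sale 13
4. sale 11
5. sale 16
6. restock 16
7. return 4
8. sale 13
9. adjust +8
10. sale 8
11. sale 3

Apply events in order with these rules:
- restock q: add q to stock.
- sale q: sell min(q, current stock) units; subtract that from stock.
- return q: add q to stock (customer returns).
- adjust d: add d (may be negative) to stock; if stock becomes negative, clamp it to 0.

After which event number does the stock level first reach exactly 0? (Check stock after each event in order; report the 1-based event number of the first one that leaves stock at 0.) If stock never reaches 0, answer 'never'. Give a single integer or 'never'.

Answer: 5

Derivation:
Processing events:
Start: stock = 20
  Event 1 (return 8): 20 + 8 = 28
  Event 2 (restock 5): 28 + 5 = 33
  Event 3 (sale 13): sell min(13,33)=13. stock: 33 - 13 = 20. total_sold = 13
  Event 4 (sale 11): sell min(11,20)=11. stock: 20 - 11 = 9. total_sold = 24
  Event 5 (sale 16): sell min(16,9)=9. stock: 9 - 9 = 0. total_sold = 33
  Event 6 (restock 16): 0 + 16 = 16
  Event 7 (return 4): 16 + 4 = 20
  Event 8 (sale 13): sell min(13,20)=13. stock: 20 - 13 = 7. total_sold = 46
  Event 9 (adjust +8): 7 + 8 = 15
  Event 10 (sale 8): sell min(8,15)=8. stock: 15 - 8 = 7. total_sold = 54
  Event 11 (sale 3): sell min(3,7)=3. stock: 7 - 3 = 4. total_sold = 57
Final: stock = 4, total_sold = 57

First zero at event 5.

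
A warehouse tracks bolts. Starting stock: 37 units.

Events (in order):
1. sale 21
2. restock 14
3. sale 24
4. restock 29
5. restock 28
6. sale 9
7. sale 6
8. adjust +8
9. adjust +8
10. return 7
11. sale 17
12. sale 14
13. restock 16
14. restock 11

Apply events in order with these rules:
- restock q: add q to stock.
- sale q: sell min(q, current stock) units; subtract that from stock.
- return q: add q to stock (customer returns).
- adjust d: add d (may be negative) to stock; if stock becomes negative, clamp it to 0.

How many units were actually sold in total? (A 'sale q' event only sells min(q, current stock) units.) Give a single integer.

Answer: 91

Derivation:
Processing events:
Start: stock = 37
  Event 1 (sale 21): sell min(21,37)=21. stock: 37 - 21 = 16. total_sold = 21
  Event 2 (restock 14): 16 + 14 = 30
  Event 3 (sale 24): sell min(24,30)=24. stock: 30 - 24 = 6. total_sold = 45
  Event 4 (restock 29): 6 + 29 = 35
  Event 5 (restock 28): 35 + 28 = 63
  Event 6 (sale 9): sell min(9,63)=9. stock: 63 - 9 = 54. total_sold = 54
  Event 7 (sale 6): sell min(6,54)=6. stock: 54 - 6 = 48. total_sold = 60
  Event 8 (adjust +8): 48 + 8 = 56
  Event 9 (adjust +8): 56 + 8 = 64
  Event 10 (return 7): 64 + 7 = 71
  Event 11 (sale 17): sell min(17,71)=17. stock: 71 - 17 = 54. total_sold = 77
  Event 12 (sale 14): sell min(14,54)=14. stock: 54 - 14 = 40. total_sold = 91
  Event 13 (restock 16): 40 + 16 = 56
  Event 14 (restock 11): 56 + 11 = 67
Final: stock = 67, total_sold = 91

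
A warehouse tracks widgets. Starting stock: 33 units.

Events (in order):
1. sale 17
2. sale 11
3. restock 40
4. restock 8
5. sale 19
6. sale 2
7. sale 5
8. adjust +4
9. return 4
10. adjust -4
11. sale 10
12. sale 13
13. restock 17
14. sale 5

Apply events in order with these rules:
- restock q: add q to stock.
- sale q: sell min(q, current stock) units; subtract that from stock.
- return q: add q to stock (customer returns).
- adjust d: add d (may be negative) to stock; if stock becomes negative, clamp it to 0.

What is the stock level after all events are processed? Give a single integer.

Answer: 20

Derivation:
Processing events:
Start: stock = 33
  Event 1 (sale 17): sell min(17,33)=17. stock: 33 - 17 = 16. total_sold = 17
  Event 2 (sale 11): sell min(11,16)=11. stock: 16 - 11 = 5. total_sold = 28
  Event 3 (restock 40): 5 + 40 = 45
  Event 4 (restock 8): 45 + 8 = 53
  Event 5 (sale 19): sell min(19,53)=19. stock: 53 - 19 = 34. total_sold = 47
  Event 6 (sale 2): sell min(2,34)=2. stock: 34 - 2 = 32. total_sold = 49
  Event 7 (sale 5): sell min(5,32)=5. stock: 32 - 5 = 27. total_sold = 54
  Event 8 (adjust +4): 27 + 4 = 31
  Event 9 (return 4): 31 + 4 = 35
  Event 10 (adjust -4): 35 + -4 = 31
  Event 11 (sale 10): sell min(10,31)=10. stock: 31 - 10 = 21. total_sold = 64
  Event 12 (sale 13): sell min(13,21)=13. stock: 21 - 13 = 8. total_sold = 77
  Event 13 (restock 17): 8 + 17 = 25
  Event 14 (sale 5): sell min(5,25)=5. stock: 25 - 5 = 20. total_sold = 82
Final: stock = 20, total_sold = 82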